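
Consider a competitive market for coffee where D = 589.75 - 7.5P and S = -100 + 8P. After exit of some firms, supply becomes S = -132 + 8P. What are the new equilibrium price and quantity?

P' = 2887/62, Q' = 7456/31

Original equilibrium: P* = 44.5, Q* = 256.
New equilibrium: 589.75 - 7.5P = -132 + 8P, so 721.75 = 15.5P and P' = 2887/62; Q' = 589.75 − 7.5(2887/62) = 7456/31.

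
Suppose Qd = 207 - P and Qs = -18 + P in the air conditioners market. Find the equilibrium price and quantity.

Set Qd = Qs: 207 - P = -18 + P.
225 = 2P, so P* = 112.5.
Q* = 207 − 1(112.5) = 94.5.

P* = 112.5, Q* = 94.5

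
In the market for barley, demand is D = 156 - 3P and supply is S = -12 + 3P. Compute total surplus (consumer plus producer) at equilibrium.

Equilibrium: 156 - 3P = -12 + 3P gives P* = 28, Q* = 72.
Demand choke price: P = 52; supply starts at P = 4.
CS = ½(52 − 28)(72) = 864; PS = ½(28 − 4)(72) = 864.

Total surplus = 1728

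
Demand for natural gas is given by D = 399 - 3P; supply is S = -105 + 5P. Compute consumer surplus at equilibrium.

Equilibrium: 399 - 3P = -105 + 5P gives P* = 63, Q* = 210.
Demand choke price (D = 0): P = 133.
CS = ½(133 − 63)(210) = 7350.

Consumer surplus = 7350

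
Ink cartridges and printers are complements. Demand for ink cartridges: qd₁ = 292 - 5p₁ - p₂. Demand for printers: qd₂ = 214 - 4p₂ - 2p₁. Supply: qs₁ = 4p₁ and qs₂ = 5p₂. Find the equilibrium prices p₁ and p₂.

p₁ = 2414/79, p₂ = 1342/79

Market 1: 292 - 5p₁ - p₂ = 4p₁ → 9p₁ + p₂ = 292.
Market 2: 9p₂ + 2p₁ = 214.
Eliminating p₂: 9×(1) − 1×(2) gives 79p₁ = 2414, so p₁ = 2414/79.
Back-substitute into (2): p₂ = (214 − 2×2414/79) / 9 = 1342/79.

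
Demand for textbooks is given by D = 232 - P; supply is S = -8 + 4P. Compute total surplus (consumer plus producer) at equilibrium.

Total surplus = 21160

Equilibrium: 232 - P = -8 + 4P gives P* = 48, Q* = 184.
Demand choke price: P = 232; supply starts at P = 2.
CS = ½(232 − 48)(184) = 16928; PS = ½(48 − 2)(184) = 4232.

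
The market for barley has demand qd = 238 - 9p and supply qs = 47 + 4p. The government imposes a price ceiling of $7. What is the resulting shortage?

Equilibrium price would be p* = 191/13, so the ceiling at 7 binds.
At p = 7: qd = 238 − 9(7) = 175, qs = 47 + 4(7) = 75.
Shortage = 175 − 75 = 100.

Shortage = 100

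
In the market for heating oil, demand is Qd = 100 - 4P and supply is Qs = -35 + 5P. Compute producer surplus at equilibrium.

Equilibrium: 100 - 4P = -35 + 5P gives P* = 15, Q* = 40.
Supply starts at P = 7 (where Qs = 0).
PS = ½(15 − 7)(40) = 160.

Producer surplus = 160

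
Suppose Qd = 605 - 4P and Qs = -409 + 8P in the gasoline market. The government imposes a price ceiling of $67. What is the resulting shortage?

Shortage = 210

Equilibrium price would be P* = 84.5, so the ceiling at 67 binds.
At P = 67: Qd = 605 − 4(67) = 337, Qs = -409 + 8(67) = 127.
Shortage = 337 − 127 = 210.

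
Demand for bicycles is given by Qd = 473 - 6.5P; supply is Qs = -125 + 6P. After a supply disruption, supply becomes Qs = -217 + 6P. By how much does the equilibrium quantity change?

ΔQ = -47.84

Original equilibrium: P* = 47.84, Q* = 162.04.
New equilibrium: 473 - 6.5P = -217 + 6P, so 690 = 12.5P and P' = 55.2; Q' = 473 − 6.5(55.2) = 114.2.
Change in quantity: 114.2 − 162.04 = -47.84.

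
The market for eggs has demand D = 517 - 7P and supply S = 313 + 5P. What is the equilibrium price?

Set D = S: 517 - 7P = 313 + 5P.
204 = 12P, so P* = 17.
Q* = 517 − 7(17) = 398.

P* = 17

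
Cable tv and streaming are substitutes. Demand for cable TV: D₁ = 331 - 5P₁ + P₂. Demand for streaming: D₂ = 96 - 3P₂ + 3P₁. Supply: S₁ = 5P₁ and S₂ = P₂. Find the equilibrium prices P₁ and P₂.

P₁ = 1420/37, P₂ = 1953/37

Market 1: 331 - 5P₁ + P₂ = 5P₁ → 10P₁ - P₂ = 331.
Market 2: 4P₂ - 3P₁ = 96.
Eliminating P₂: 4×(1) + 1×(2) gives 37P₁ = 1420, so P₁ = 1420/37.
Back-substitute into (2): P₂ = (96 + 3×1420/37) / 4 = 1953/37.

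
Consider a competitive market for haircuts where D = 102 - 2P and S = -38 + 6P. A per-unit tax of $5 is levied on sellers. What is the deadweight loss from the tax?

Pre-tax equilibrium: P* = 17.5, Q* = 67.
Tax on sellers shifts supply to S = -38 + 6(P − 5) = -68 + 6P.
102 - 2P = -68 + 6P gives buyer price Pb = 21.25; sellers receive Ps = 21.25 − 5 = 16.25.
New quantity: Q = 102 − 2(21.25) = 59.5.
DWL = ½ × 5 × (67 − 59.5) = 18.75.

Deadweight loss = 18.75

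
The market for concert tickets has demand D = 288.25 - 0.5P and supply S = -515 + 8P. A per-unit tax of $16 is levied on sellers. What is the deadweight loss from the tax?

Deadweight loss = 1024/17

Pre-tax equilibrium: P* = 94.5, Q* = 241.
Tax on sellers shifts supply to S = -515 + 8(P − 16) = -643 + 8P.
288.25 - 0.5P = -643 + 8P gives buyer price Pb = 3725/34; sellers receive Ps = 3725/34 − 16 = 3181/34.
New quantity: Q = 288.25 − 0.5(3725/34) = 3969/17.
DWL = ½ × 16 × (241 − 3969/17) = 1024/17.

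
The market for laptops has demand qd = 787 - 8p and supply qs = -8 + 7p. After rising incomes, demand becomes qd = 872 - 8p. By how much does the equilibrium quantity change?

Δq = 119/3

Original equilibrium: p* = 53, q* = 363.
New equilibrium: 872 - 8p = -8 + 7p, so 880 = 15p and p' = 176/3; q' = 872 − 8(176/3) = 1208/3.
Change in quantity: 1208/3 − 363 = 119/3.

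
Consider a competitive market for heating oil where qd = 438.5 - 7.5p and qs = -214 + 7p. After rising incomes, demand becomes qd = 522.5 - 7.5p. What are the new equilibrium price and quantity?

Original equilibrium: p* = 45, q* = 101.
New equilibrium: 522.5 - 7.5p = -214 + 7p, so 736.5 = 14.5p and p' = 1473/29; q' = 522.5 − 7.5(1473/29) = 4105/29.

p' = 1473/29, q' = 4105/29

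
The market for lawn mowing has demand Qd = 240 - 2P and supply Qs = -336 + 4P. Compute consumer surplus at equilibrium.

Equilibrium: 240 - 2P = -336 + 4P gives P* = 96, Q* = 48.
Demand choke price (Qd = 0): P = 120.
CS = ½(120 − 96)(48) = 576.

Consumer surplus = 576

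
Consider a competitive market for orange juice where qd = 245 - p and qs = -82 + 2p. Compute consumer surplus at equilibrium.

Equilibrium: 245 - p = -82 + 2p gives p* = 109, q* = 136.
Demand choke price (qd = 0): p = 245.
CS = ½(245 − 109)(136) = 9248.

Consumer surplus = 9248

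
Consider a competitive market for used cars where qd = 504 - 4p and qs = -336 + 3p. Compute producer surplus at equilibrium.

Equilibrium: 504 - 4p = -336 + 3p gives p* = 120, q* = 24.
Supply starts at p = 112 (where qs = 0).
PS = ½(120 − 112)(24) = 96.

Producer surplus = 96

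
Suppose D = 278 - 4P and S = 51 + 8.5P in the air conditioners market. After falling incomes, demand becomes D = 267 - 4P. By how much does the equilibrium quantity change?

Original equilibrium: P* = 18.16, Q* = 205.36.
New equilibrium: 267 - 4P = 51 + 8.5P, so 216 = 12.5P and P' = 17.28; Q' = 267 − 4(17.28) = 197.88.
Change in quantity: 197.88 − 205.36 = -7.48.

ΔQ = -7.48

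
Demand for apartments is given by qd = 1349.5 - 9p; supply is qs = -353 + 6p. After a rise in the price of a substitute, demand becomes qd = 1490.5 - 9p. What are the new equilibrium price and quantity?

Original equilibrium: p* = 113.5, q* = 328.
New equilibrium: 1490.5 - 9p = -353 + 6p, so 1843.5 = 15p and p' = 122.9; q' = 1490.5 − 9(122.9) = 384.4.

p' = 122.9, q' = 384.4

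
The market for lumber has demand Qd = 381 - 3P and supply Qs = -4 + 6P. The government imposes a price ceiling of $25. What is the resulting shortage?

Shortage = 160

Equilibrium price would be P* = 385/9, so the ceiling at 25 binds.
At P = 25: Qd = 381 − 3(25) = 306, Qs = -4 + 6(25) = 146.
Shortage = 306 − 146 = 160.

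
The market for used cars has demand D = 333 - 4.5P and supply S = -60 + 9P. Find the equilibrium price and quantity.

Set D = S: 333 - 4.5P = -60 + 9P.
393 = 13.5P, so P* = 262/9.
Q* = 333 − 4.5(262/9) = 202.

P* = 262/9, Q* = 202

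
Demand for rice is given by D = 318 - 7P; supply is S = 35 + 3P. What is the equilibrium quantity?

Q* = 119.9

Set D = S: 318 - 7P = 35 + 3P.
283 = 10P, so P* = 28.3.
Q* = 318 − 7(28.3) = 119.9.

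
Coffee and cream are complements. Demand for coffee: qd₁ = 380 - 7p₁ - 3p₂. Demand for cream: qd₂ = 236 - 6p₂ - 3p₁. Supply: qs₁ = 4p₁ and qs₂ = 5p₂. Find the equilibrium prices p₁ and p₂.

p₁ = 31, p₂ = 13

Market 1: 380 - 7p₁ - 3p₂ = 4p₁ → 11p₁ + 3p₂ = 380.
Market 2: 11p₂ + 3p₁ = 236.
Eliminating p₂: 11×(1) − 3×(2) gives 112p₁ = 3472, so p₁ = 31.
Back-substitute into (2): p₂ = (236 − 3×31) / 11 = 13.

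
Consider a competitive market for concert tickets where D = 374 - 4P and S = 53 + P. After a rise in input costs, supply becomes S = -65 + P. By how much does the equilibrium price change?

Original equilibrium: P* = 64.2, Q* = 117.2.
New equilibrium: 374 - 4P = -65 + P, so 439 = 5P and P' = 87.8; Q' = 374 − 4(87.8) = 22.8.
Change in price: 87.8 − 64.2 = 23.6.

ΔP = 23.6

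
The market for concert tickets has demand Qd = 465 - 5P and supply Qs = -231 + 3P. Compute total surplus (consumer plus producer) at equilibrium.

Total surplus = 240

Equilibrium: 465 - 5P = -231 + 3P gives P* = 87, Q* = 30.
Demand choke price: P = 93; supply starts at P = 77.
CS = ½(93 − 87)(30) = 90; PS = ½(87 − 77)(30) = 150.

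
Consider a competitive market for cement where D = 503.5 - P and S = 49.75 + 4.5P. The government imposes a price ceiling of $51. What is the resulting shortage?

Shortage = 173.25

Equilibrium price would be P* = 82.5, so the ceiling at 51 binds.
At P = 51: D = 503.5 − 1(51) = 452.5, S = 49.75 + 4.5(51) = 279.25.
Shortage = 452.5 − 279.25 = 173.25.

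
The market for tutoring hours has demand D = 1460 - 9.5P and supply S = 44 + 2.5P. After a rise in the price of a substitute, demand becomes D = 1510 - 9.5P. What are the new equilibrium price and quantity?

P' = 733/6, Q' = 4193/12

Original equilibrium: P* = 118, Q* = 339.
New equilibrium: 1510 - 9.5P = 44 + 2.5P, so 1466 = 12P and P' = 733/6; Q' = 1510 − 9.5(733/6) = 4193/12.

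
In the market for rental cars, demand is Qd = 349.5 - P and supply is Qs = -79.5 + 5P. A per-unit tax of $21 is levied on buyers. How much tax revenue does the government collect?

Pre-tax equilibrium: P* = 71.5, Q* = 278.
Tax on buyers shifts demand to Qd = 349.5 − 1(P + 21) = 328.5 - P.
328.5 - P = -79.5 + 5P gives seller price Ps = 68; buyers pay Pb = 68 + 21 = 89.
New quantity: Q = 349.5 − 1(89) = 260.5.
Revenue = 21 × 260.5 = 5470.5.

Tax revenue = 5470.5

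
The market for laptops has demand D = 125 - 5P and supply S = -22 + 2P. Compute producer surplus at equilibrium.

Producer surplus = 100

Equilibrium: 125 - 5P = -22 + 2P gives P* = 21, Q* = 20.
Supply starts at P = 11 (where S = 0).
PS = ½(21 − 11)(20) = 100.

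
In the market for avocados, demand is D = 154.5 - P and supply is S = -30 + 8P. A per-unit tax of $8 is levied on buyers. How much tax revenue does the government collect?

Tax revenue = 9136/9

Pre-tax equilibrium: P* = 20.5, Q* = 134.
Tax on buyers shifts demand to D = 154.5 − 1(P + 8) = 146.5 - P.
146.5 - P = -30 + 8P gives seller price Ps = 353/18; buyers pay Pb = 353/18 + 8 = 497/18.
New quantity: Q = 154.5 − 1(497/18) = 1142/9.
Revenue = 8 × 1142/9 = 9136/9.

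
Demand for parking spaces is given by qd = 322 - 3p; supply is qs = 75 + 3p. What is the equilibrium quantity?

Set qd = qs: 322 - 3p = 75 + 3p.
247 = 6p, so p* = 247/6.
q* = 322 − 3(247/6) = 198.5.

q* = 198.5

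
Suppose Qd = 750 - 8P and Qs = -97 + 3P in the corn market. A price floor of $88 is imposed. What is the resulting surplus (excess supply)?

Equilibrium price would be P* = 77, so the floor at 88 binds.
At P = 88: Qd = 46, Qs = 167.
Surplus = 167 − 46 = 121.

Surplus = 121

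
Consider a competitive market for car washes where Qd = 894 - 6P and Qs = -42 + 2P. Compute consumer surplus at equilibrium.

Equilibrium: 894 - 6P = -42 + 2P gives P* = 117, Q* = 192.
Demand choke price (Qd = 0): P = 149.
CS = ½(149 − 117)(192) = 3072.

Consumer surplus = 3072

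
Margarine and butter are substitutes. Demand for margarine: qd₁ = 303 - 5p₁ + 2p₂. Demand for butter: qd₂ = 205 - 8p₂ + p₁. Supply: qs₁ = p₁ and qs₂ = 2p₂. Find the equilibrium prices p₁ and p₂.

Market 1: 303 - 5p₁ + 2p₂ = p₁ → 6p₁ - 2p₂ = 303.
Market 2: 10p₂ - p₁ = 205.
Eliminating p₂: 10×(1) + 2×(2) gives 58p₁ = 3440, so p₁ = 1720/29.
Back-substitute into (2): p₂ = (205 + 1×1720/29) / 10 = 1533/58.

p₁ = 1720/29, p₂ = 1533/58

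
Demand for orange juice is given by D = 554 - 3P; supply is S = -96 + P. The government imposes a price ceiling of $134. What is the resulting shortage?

Equilibrium price would be P* = 162.5, so the ceiling at 134 binds.
At P = 134: D = 554 − 3(134) = 152, S = -96 + 1(134) = 38.
Shortage = 152 − 38 = 114.

Shortage = 114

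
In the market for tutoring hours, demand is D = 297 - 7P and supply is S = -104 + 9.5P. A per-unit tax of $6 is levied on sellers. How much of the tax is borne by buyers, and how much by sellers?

Buyers bear 38/11, sellers bear 28/11

Pre-tax equilibrium: P* = 802/33, Q* = 4187/33.
Tax on sellers shifts supply to S = -104 + 9.5(P − 6) = -161 + 9.5P.
297 - 7P = -161 + 9.5P gives buyer price Pb = 916/33; sellers receive Ps = 916/33 − 6 = 718/33.
New quantity: Q = 297 − 7(916/33) = 3389/33.
Buyer burden = 916/33 − 802/33 = 38/11; seller burden = 802/33 − 718/33 = 28/11.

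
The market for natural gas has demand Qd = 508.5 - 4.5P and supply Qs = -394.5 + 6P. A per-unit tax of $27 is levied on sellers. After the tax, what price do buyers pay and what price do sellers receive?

Buyers pay 710/7, sellers receive 521/7

Pre-tax equilibrium: P* = 86, Q* = 121.5.
Tax on sellers shifts supply to Qs = -394.5 + 6(P − 27) = -556.5 + 6P.
508.5 - 4.5P = -556.5 + 6P gives buyer price Pb = 710/7; sellers receive Ps = 710/7 − 27 = 521/7.
New quantity: Q = 508.5 − 4.5(710/7) = 729/14.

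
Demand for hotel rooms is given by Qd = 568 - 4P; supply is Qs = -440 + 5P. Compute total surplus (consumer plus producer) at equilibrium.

Total surplus = 3240

Equilibrium: 568 - 4P = -440 + 5P gives P* = 112, Q* = 120.
Demand choke price: P = 142; supply starts at P = 88.
CS = ½(142 − 112)(120) = 1800; PS = ½(112 − 88)(120) = 1440.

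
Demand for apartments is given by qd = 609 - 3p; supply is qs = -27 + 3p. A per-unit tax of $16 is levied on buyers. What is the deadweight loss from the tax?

Pre-tax equilibrium: p* = 106, q* = 291.
Tax on buyers shifts demand to qd = 609 − 3(p + 16) = 561 - 3p.
561 - 3p = -27 + 3p gives seller price ps = 98; buyers pay pb = 98 + 16 = 114.
New quantity: q = 609 − 3(114) = 267.
DWL = ½ × 16 × (291 − 267) = 192.

Deadweight loss = 192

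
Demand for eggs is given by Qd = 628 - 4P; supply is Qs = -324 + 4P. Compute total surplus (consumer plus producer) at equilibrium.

Total surplus = 5776

Equilibrium: 628 - 4P = -324 + 4P gives P* = 119, Q* = 152.
Demand choke price: P = 157; supply starts at P = 81.
CS = ½(157 − 119)(152) = 2888; PS = ½(119 − 81)(152) = 2888.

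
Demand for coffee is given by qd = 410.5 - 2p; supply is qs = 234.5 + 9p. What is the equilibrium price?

p* = 16

Set qd = qs: 410.5 - 2p = 234.5 + 9p.
176 = 11p, so p* = 16.
q* = 410.5 − 2(16) = 378.5.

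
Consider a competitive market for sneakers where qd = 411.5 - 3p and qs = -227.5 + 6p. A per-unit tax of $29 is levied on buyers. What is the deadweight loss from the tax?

Deadweight loss = 841

Pre-tax equilibrium: p* = 71, q* = 198.5.
Tax on buyers shifts demand to qd = 411.5 − 3(p + 29) = 324.5 - 3p.
324.5 - 3p = -227.5 + 6p gives seller price ps = 184/3; buyers pay pb = 184/3 + 29 = 271/3.
New quantity: q = 411.5 − 3(271/3) = 140.5.
DWL = ½ × 29 × (198.5 − 140.5) = 841.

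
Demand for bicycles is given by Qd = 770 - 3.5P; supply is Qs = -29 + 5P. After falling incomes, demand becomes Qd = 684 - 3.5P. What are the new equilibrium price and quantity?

Original equilibrium: P* = 94, Q* = 441.
New equilibrium: 684 - 3.5P = -29 + 5P, so 713 = 8.5P and P' = 1426/17; Q' = 684 − 3.5(1426/17) = 6637/17.

P' = 1426/17, Q' = 6637/17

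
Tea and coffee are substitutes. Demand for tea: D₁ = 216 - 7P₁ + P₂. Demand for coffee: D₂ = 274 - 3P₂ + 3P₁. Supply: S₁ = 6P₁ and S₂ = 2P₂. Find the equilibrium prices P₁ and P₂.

P₁ = 677/31, P₂ = 2105/31

Market 1: 216 - 7P₁ + P₂ = 6P₁ → 13P₁ - P₂ = 216.
Market 2: 5P₂ - 3P₁ = 274.
Eliminating P₂: 5×(1) + 1×(2) gives 62P₁ = 1354, so P₁ = 677/31.
Back-substitute into (2): P₂ = (274 + 3×677/31) / 5 = 2105/31.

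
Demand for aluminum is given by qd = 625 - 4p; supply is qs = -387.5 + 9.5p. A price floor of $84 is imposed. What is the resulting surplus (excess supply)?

Surplus = 121.5

Equilibrium price would be p* = 75, so the floor at 84 binds.
At p = 84: qd = 289, qs = 410.5.
Surplus = 410.5 − 289 = 121.5.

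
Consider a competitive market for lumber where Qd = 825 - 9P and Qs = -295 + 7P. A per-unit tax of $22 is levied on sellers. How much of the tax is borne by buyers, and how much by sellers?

Pre-tax equilibrium: P* = 70, Q* = 195.
Tax on sellers shifts supply to Qs = -295 + 7(P − 22) = -449 + 7P.
825 - 9P = -449 + 7P gives buyer price Pb = 79.625; sellers receive Ps = 79.625 − 22 = 57.625.
New quantity: Q = 825 − 9(79.625) = 108.375.
Buyer burden = 79.625 − 70 = 9.625; seller burden = 70 − 57.625 = 12.375.

Buyers bear $9.625, sellers bear $12.375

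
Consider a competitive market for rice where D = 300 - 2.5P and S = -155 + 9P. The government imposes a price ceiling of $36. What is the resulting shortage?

Equilibrium price would be P* = 910/23, so the ceiling at 36 binds.
At P = 36: D = 300 − 2.5(36) = 210, S = -155 + 9(36) = 169.
Shortage = 210 − 169 = 41.

Shortage = 41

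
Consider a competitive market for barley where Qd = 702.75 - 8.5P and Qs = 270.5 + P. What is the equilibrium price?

P* = 45.5

Set Qd = Qs: 702.75 - 8.5P = 270.5 + P.
432.25 = 9.5P, so P* = 45.5.
Q* = 702.75 − 8.5(45.5) = 316.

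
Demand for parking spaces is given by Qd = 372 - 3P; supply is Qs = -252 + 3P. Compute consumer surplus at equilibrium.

Equilibrium: 372 - 3P = -252 + 3P gives P* = 104, Q* = 60.
Demand choke price (Qd = 0): P = 124.
CS = ½(124 − 104)(60) = 600.

Consumer surplus = 600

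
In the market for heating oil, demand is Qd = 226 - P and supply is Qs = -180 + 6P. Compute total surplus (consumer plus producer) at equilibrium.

Equilibrium: 226 - P = -180 + 6P gives P* = 58, Q* = 168.
Demand choke price: P = 226; supply starts at P = 30.
CS = ½(226 − 58)(168) = 14112; PS = ½(58 − 30)(168) = 2352.

Total surplus = 16464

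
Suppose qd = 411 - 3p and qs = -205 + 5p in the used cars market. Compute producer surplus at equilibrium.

Producer surplus = 3240

Equilibrium: 411 - 3p = -205 + 5p gives p* = 77, q* = 180.
Supply starts at p = 41 (where qs = 0).
PS = ½(77 − 41)(180) = 3240.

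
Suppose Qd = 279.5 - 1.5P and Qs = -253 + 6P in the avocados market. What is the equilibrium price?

P* = 71

Set Qd = Qs: 279.5 - 1.5P = -253 + 6P.
532.5 = 7.5P, so P* = 71.
Q* = 279.5 − 1.5(71) = 173.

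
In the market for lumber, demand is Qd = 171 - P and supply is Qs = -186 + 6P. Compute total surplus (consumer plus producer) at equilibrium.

Equilibrium: 171 - P = -186 + 6P gives P* = 51, Q* = 120.
Demand choke price: P = 171; supply starts at P = 31.
CS = ½(171 − 51)(120) = 7200; PS = ½(51 − 31)(120) = 1200.

Total surplus = 8400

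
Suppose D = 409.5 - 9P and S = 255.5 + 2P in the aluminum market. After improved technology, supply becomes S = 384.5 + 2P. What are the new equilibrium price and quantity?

Original equilibrium: P* = 14, Q* = 283.5.
New equilibrium: 409.5 - 9P = 384.5 + 2P, so 25 = 11P and P' = 25/11; Q' = 409.5 − 9(25/11) = 8559/22.

P' = 25/11, Q' = 8559/22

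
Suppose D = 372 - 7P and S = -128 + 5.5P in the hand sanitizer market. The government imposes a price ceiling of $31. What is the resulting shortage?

Shortage = 112.5

Equilibrium price would be P* = 40, so the ceiling at 31 binds.
At P = 31: D = 372 − 7(31) = 155, S = -128 + 5.5(31) = 42.5.
Shortage = 155 − 42.5 = 112.5.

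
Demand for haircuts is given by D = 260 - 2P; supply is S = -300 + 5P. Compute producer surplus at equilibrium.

Producer surplus = 1000

Equilibrium: 260 - 2P = -300 + 5P gives P* = 80, Q* = 100.
Supply starts at P = 60 (where S = 0).
PS = ½(80 − 60)(100) = 1000.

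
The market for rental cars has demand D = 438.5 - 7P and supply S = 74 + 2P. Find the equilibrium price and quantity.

P* = 40.5, Q* = 155

Set D = S: 438.5 - 7P = 74 + 2P.
364.5 = 9P, so P* = 40.5.
Q* = 438.5 − 7(40.5) = 155.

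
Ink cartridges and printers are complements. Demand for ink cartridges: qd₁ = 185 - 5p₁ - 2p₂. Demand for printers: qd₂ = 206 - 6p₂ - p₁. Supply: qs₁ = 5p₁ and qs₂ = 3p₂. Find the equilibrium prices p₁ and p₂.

Market 1: 185 - 5p₁ - 2p₂ = 5p₁ → 10p₁ + 2p₂ = 185.
Market 2: 9p₂ + p₁ = 206.
Eliminating p₂: 9×(1) − 2×(2) gives 88p₁ = 1253, so p₁ = 1253/88.
Back-substitute into (2): p₂ = (206 − 1×1253/88) / 9 = 1875/88.

p₁ = 1253/88, p₂ = 1875/88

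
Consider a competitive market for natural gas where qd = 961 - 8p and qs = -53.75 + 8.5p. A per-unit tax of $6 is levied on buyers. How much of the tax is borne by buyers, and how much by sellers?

Pre-tax equilibrium: p* = 61.5, q* = 469.
Tax on buyers shifts demand to qd = 961 − 8(p + 6) = 913 - 8p.
913 - 8p = -53.75 + 8.5p gives seller price ps = 1289/22; buyers pay pb = 1289/22 + 6 = 1421/22.
New quantity: q = 961 − 8(1421/22) = 4887/11.
Buyer burden = 1421/22 − 61.5 = 34/11; seller burden = 61.5 − 1289/22 = 32/11.

Buyers bear 34/11, sellers bear 32/11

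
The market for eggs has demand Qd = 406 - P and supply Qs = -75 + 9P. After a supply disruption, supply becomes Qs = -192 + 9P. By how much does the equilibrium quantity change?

Original equilibrium: P* = 48.1, Q* = 357.9.
New equilibrium: 406 - P = -192 + 9P, so 598 = 10P and P' = 59.8; Q' = 406 − 1(59.8) = 346.2.
Change in quantity: 346.2 − 357.9 = -11.7.

ΔQ = -11.7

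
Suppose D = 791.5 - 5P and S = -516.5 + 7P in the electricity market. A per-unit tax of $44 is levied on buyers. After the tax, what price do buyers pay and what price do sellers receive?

Buyers pay 404/3, sellers receive 272/3

Pre-tax equilibrium: P* = 109, Q* = 246.5.
Tax on buyers shifts demand to D = 791.5 − 5(P + 44) = 571.5 - 5P.
571.5 - 5P = -516.5 + 7P gives seller price Ps = 272/3; buyers pay Pb = 272/3 + 44 = 404/3.
New quantity: Q = 791.5 − 5(404/3) = 709/6.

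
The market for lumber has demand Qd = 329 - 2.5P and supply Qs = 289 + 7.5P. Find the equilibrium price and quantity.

Set Qd = Qs: 329 - 2.5P = 289 + 7.5P.
40 = 10P, so P* = 4.
Q* = 329 − 2.5(4) = 319.

P* = 4, Q* = 319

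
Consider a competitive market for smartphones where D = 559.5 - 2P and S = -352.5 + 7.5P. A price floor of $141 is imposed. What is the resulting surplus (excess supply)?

Surplus = 427.5

Equilibrium price would be P* = 96, so the floor at 141 binds.
At P = 141: D = 277.5, S = 705.
Surplus = 705 − 277.5 = 427.5.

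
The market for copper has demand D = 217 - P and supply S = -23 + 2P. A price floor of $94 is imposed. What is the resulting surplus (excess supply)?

Surplus = 42

Equilibrium price would be P* = 80, so the floor at 94 binds.
At P = 94: D = 123, S = 165.
Surplus = 165 − 123 = 42.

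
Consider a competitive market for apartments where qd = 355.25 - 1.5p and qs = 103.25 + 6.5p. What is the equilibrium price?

Set qd = qs: 355.25 - 1.5p = 103.25 + 6.5p.
252 = 8p, so p* = 31.5.
q* = 355.25 − 1.5(31.5) = 308.

p* = 31.5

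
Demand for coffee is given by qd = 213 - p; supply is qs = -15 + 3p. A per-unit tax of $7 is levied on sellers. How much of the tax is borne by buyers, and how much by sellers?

Pre-tax equilibrium: p* = 57, q* = 156.
Tax on sellers shifts supply to qs = -15 + 3(p − 7) = -36 + 3p.
213 - p = -36 + 3p gives buyer price pb = 62.25; sellers receive ps = 62.25 − 7 = 55.25.
New quantity: q = 213 − 1(62.25) = 150.75.
Buyer burden = 62.25 − 57 = 5.25; seller burden = 57 − 55.25 = 1.75.

Buyers bear $5.25, sellers bear $1.75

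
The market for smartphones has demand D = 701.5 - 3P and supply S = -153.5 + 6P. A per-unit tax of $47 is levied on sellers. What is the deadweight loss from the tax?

Deadweight loss = 2209

Pre-tax equilibrium: P* = 95, Q* = 416.5.
Tax on sellers shifts supply to S = -153.5 + 6(P − 47) = -435.5 + 6P.
701.5 - 3P = -435.5 + 6P gives buyer price Pb = 379/3; sellers receive Ps = 379/3 − 47 = 238/3.
New quantity: Q = 701.5 − 3(379/3) = 322.5.
DWL = ½ × 47 × (416.5 − 322.5) = 2209.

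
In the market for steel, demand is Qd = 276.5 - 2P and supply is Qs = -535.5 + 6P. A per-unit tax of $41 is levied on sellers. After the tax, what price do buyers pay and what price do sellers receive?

Pre-tax equilibrium: P* = 101.5, Q* = 73.5.
Tax on sellers shifts supply to Qs = -535.5 + 6(P − 41) = -781.5 + 6P.
276.5 - 2P = -781.5 + 6P gives buyer price Pb = 132.25; sellers receive Ps = 132.25 − 41 = 91.25.
New quantity: Q = 276.5 − 2(132.25) = 12.

Buyers pay $132.25, sellers receive $91.25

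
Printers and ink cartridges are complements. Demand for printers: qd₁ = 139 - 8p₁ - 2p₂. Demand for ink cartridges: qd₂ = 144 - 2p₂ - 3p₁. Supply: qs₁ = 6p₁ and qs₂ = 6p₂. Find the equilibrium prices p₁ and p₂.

p₁ = 412/53, p₂ = 1599/106

Market 1: 139 - 8p₁ - 2p₂ = 6p₁ → 14p₁ + 2p₂ = 139.
Market 2: 8p₂ + 3p₁ = 144.
Eliminating p₂: 8×(1) − 2×(2) gives 106p₁ = 824, so p₁ = 412/53.
Back-substitute into (2): p₂ = (144 − 3×412/53) / 8 = 1599/106.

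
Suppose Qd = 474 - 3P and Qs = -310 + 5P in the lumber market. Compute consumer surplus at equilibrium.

Consumer surplus = 5400

Equilibrium: 474 - 3P = -310 + 5P gives P* = 98, Q* = 180.
Demand choke price (Qd = 0): P = 158.
CS = ½(158 − 98)(180) = 5400.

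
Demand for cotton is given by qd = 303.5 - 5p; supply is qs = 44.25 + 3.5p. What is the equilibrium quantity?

q* = 151

Set qd = qs: 303.5 - 5p = 44.25 + 3.5p.
259.25 = 8.5p, so p* = 30.5.
q* = 303.5 − 5(30.5) = 151.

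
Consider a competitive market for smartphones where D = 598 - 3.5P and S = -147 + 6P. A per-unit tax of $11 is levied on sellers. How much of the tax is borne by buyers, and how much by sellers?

Pre-tax equilibrium: P* = 1490/19, Q* = 6147/19.
Tax on sellers shifts supply to S = -147 + 6(P − 11) = -213 + 6P.
598 - 3.5P = -213 + 6P gives buyer price Pb = 1622/19; sellers receive Ps = 1622/19 − 11 = 1413/19.
New quantity: Q = 598 − 3.5(1622/19) = 5685/19.
Buyer burden = 1622/19 − 1490/19 = 132/19; seller burden = 1490/19 − 1413/19 = 77/19.

Buyers bear 132/19, sellers bear 77/19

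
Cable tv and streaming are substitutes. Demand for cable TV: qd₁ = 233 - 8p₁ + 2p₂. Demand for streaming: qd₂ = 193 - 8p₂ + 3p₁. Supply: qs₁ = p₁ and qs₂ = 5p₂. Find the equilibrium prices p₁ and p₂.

p₁ = 3415/111, p₂ = 812/37

Market 1: 233 - 8p₁ + 2p₂ = p₁ → 9p₁ - 2p₂ = 233.
Market 2: 13p₂ - 3p₁ = 193.
Eliminating p₂: 13×(1) + 2×(2) gives 111p₁ = 3415, so p₁ = 3415/111.
Back-substitute into (2): p₂ = (193 + 3×3415/111) / 13 = 812/37.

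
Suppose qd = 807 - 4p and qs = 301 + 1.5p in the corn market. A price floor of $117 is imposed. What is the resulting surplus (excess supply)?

Surplus = 137.5

Equilibrium price would be p* = 92, so the floor at 117 binds.
At p = 117: qd = 339, qs = 476.5.
Surplus = 476.5 − 339 = 137.5.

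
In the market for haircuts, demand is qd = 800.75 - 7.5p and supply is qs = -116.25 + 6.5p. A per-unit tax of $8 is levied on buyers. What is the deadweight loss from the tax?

Deadweight loss = 780/7

Pre-tax equilibrium: p* = 65.5, q* = 309.5.
Tax on buyers shifts demand to qd = 800.75 − 7.5(p + 8) = 740.75 - 7.5p.
740.75 - 7.5p = -116.25 + 6.5p gives seller price ps = 857/14; buyers pay pb = 857/14 + 8 = 969/14.
New quantity: q = 800.75 − 7.5(969/14) = 3943/14.
DWL = ½ × 8 × (309.5 − 3943/14) = 780/7.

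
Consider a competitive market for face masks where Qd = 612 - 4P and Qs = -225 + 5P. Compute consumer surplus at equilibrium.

Equilibrium: 612 - 4P = -225 + 5P gives P* = 93, Q* = 240.
Demand choke price (Qd = 0): P = 153.
CS = ½(153 − 93)(240) = 7200.

Consumer surplus = 7200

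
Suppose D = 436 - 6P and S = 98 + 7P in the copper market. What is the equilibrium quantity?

Q* = 280

Set D = S: 436 - 6P = 98 + 7P.
338 = 13P, so P* = 26.
Q* = 436 − 6(26) = 280.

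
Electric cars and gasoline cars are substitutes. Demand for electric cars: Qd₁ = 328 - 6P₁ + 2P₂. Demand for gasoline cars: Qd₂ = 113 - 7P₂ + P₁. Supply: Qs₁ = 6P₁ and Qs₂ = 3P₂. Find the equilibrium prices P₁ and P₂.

Market 1: 328 - 6P₁ + 2P₂ = 6P₁ → 12P₁ - 2P₂ = 328.
Market 2: 10P₂ - P₁ = 113.
Eliminating P₂: 10×(1) + 2×(2) gives 118P₁ = 3506, so P₁ = 1753/59.
Back-substitute into (2): P₂ = (113 + 1×1753/59) / 10 = 842/59.

P₁ = 1753/59, P₂ = 842/59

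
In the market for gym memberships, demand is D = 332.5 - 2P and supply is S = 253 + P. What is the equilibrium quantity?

Q* = 279.5

Set D = S: 332.5 - 2P = 253 + P.
79.5 = 3P, so P* = 26.5.
Q* = 332.5 − 2(26.5) = 279.5.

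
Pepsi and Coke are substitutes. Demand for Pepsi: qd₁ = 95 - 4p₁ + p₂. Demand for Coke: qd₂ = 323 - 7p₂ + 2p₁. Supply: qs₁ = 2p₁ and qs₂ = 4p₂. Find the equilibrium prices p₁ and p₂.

p₁ = 21.375, p₂ = 33.25

Market 1: 95 - 4p₁ + p₂ = 2p₁ → 6p₁ - p₂ = 95.
Market 2: 11p₂ - 2p₁ = 323.
Eliminating p₂: 11×(1) + 1×(2) gives 64p₁ = 1368, so p₁ = 21.375.
Back-substitute into (2): p₂ = (323 + 2×21.375) / 11 = 33.25.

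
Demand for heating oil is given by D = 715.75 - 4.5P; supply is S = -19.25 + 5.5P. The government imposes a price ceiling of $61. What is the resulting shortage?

Equilibrium price would be P* = 73.5, so the ceiling at 61 binds.
At P = 61: D = 715.75 − 4.5(61) = 441.25, S = -19.25 + 5.5(61) = 316.25.
Shortage = 441.25 − 316.25 = 125.

Shortage = 125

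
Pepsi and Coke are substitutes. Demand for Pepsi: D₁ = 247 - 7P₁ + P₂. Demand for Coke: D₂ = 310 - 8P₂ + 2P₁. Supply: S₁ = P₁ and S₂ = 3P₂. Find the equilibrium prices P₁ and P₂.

P₁ = 3027/86, P₂ = 1487/43

Market 1: 247 - 7P₁ + P₂ = P₁ → 8P₁ - P₂ = 247.
Market 2: 11P₂ - 2P₁ = 310.
Eliminating P₂: 11×(1) + 1×(2) gives 86P₁ = 3027, so P₁ = 3027/86.
Back-substitute into (2): P₂ = (310 + 2×3027/86) / 11 = 1487/43.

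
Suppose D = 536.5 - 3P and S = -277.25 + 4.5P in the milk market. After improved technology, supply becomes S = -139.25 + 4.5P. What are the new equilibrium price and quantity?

Original equilibrium: P* = 108.5, Q* = 211.
New equilibrium: 536.5 - 3P = -139.25 + 4.5P, so 675.75 = 7.5P and P' = 90.1; Q' = 536.5 − 3(90.1) = 266.2.

P' = 90.1, Q' = 266.2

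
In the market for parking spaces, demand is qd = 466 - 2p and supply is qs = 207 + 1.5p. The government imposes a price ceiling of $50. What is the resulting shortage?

Shortage = 84

Equilibrium price would be p* = 74, so the ceiling at 50 binds.
At p = 50: qd = 466 − 2(50) = 366, qs = 207 + 1.5(50) = 282.
Shortage = 366 − 282 = 84.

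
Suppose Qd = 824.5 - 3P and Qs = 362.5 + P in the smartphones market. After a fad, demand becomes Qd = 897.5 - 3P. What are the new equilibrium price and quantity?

P' = 133.75, Q' = 496.25

Original equilibrium: P* = 115.5, Q* = 478.
New equilibrium: 897.5 - 3P = 362.5 + P, so 535 = 4P and P' = 133.75; Q' = 897.5 − 3(133.75) = 496.25.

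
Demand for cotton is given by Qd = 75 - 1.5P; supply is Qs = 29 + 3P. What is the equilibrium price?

Set Qd = Qs: 75 - 1.5P = 29 + 3P.
46 = 4.5P, so P* = 92/9.
Q* = 75 − 1.5(92/9) = 179/3.

P* = 92/9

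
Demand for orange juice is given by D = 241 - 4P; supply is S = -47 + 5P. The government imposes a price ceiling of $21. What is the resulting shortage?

Equilibrium price would be P* = 32, so the ceiling at 21 binds.
At P = 21: D = 241 − 4(21) = 157, S = -47 + 5(21) = 58.
Shortage = 157 − 58 = 99.

Shortage = 99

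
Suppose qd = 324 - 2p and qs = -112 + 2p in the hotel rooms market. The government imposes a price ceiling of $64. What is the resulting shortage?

Equilibrium price would be p* = 109, so the ceiling at 64 binds.
At p = 64: qd = 324 − 2(64) = 196, qs = -112 + 2(64) = 16.
Shortage = 196 − 16 = 180.

Shortage = 180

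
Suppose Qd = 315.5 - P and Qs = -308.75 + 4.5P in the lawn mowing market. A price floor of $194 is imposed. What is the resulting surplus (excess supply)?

Equilibrium price would be P* = 113.5, so the floor at 194 binds.
At P = 194: Qd = 121.5, Qs = 564.25.
Surplus = 564.25 − 121.5 = 442.75.

Surplus = 442.75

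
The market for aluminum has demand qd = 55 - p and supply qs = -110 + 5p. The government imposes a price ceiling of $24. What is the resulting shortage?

Shortage = 21

Equilibrium price would be p* = 27.5, so the ceiling at 24 binds.
At p = 24: qd = 55 − 1(24) = 31, qs = -110 + 5(24) = 10.
Shortage = 31 − 10 = 21.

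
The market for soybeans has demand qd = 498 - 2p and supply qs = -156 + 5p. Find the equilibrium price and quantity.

Set qd = qs: 498 - 2p = -156 + 5p.
654 = 7p, so p* = 654/7.
q* = 498 − 2(654/7) = 2178/7.

p* = 654/7, q* = 2178/7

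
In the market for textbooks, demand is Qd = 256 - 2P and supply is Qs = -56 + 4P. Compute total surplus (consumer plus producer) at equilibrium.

Equilibrium: 256 - 2P = -56 + 4P gives P* = 52, Q* = 152.
Demand choke price: P = 128; supply starts at P = 14.
CS = ½(128 − 52)(152) = 5776; PS = ½(52 − 14)(152) = 2888.

Total surplus = 8664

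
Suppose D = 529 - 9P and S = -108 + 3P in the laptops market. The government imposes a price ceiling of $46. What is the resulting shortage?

Equilibrium price would be P* = 637/12, so the ceiling at 46 binds.
At P = 46: D = 529 − 9(46) = 115, S = -108 + 3(46) = 30.
Shortage = 115 − 30 = 85.

Shortage = 85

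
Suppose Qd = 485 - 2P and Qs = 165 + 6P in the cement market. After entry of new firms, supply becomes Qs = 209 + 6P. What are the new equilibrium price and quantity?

Original equilibrium: P* = 40, Q* = 405.
New equilibrium: 485 - 2P = 209 + 6P, so 276 = 8P and P' = 34.5; Q' = 485 − 2(34.5) = 416.

P' = 34.5, Q' = 416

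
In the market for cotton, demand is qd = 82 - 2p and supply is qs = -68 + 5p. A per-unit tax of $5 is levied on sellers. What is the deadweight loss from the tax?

Deadweight loss = 125/7

Pre-tax equilibrium: p* = 150/7, q* = 274/7.
Tax on sellers shifts supply to qs = -68 + 5(p − 5) = -93 + 5p.
82 - 2p = -93 + 5p gives buyer price pb = 25; sellers receive ps = 25 − 5 = 20.
New quantity: q = 82 − 2(25) = 32.
DWL = ½ × 5 × (274/7 − 32) = 125/7.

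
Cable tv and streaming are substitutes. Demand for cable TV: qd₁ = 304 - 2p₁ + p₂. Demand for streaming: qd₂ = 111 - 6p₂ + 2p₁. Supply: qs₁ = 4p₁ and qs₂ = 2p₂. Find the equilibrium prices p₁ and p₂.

Market 1: 304 - 2p₁ + p₂ = 4p₁ → 6p₁ - p₂ = 304.
Market 2: 8p₂ - 2p₁ = 111.
Eliminating p₂: 8×(1) + 1×(2) gives 46p₁ = 2543, so p₁ = 2543/46.
Back-substitute into (2): p₂ = (111 + 2×2543/46) / 8 = 637/23.

p₁ = 2543/46, p₂ = 637/23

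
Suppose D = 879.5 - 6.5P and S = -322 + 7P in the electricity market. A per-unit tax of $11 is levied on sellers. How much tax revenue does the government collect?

Pre-tax equilibrium: P* = 89, Q* = 301.
Tax on sellers shifts supply to S = -322 + 7(P − 11) = -399 + 7P.
879.5 - 6.5P = -399 + 7P gives buyer price Pb = 2557/27; sellers receive Ps = 2557/27 − 11 = 2260/27.
New quantity: Q = 879.5 − 6.5(2557/27) = 7126/27.
Revenue = 11 × 7126/27 = 78386/27.

Tax revenue = 78386/27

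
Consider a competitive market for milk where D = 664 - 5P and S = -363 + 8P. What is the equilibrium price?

Set D = S: 664 - 5P = -363 + 8P.
1027 = 13P, so P* = 79.
Q* = 664 − 5(79) = 269.

P* = 79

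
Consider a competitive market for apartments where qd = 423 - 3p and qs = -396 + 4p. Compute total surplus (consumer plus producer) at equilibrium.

Total surplus = 1512

Equilibrium: 423 - 3p = -396 + 4p gives p* = 117, q* = 72.
Demand choke price: p = 141; supply starts at p = 99.
CS = ½(141 − 117)(72) = 864; PS = ½(117 − 99)(72) = 648.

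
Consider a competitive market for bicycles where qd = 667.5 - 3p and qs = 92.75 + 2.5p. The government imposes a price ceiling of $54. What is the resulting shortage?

Shortage = 277.75

Equilibrium price would be p* = 104.5, so the ceiling at 54 binds.
At p = 54: qd = 667.5 − 3(54) = 505.5, qs = 92.75 + 2.5(54) = 227.75.
Shortage = 505.5 − 227.75 = 277.75.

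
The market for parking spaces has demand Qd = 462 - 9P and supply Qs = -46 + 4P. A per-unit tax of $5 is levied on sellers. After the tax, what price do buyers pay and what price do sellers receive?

Pre-tax equilibrium: P* = 508/13, Q* = 1434/13.
Tax on sellers shifts supply to Qs = -46 + 4(P − 5) = -66 + 4P.
462 - 9P = -66 + 4P gives buyer price Pb = 528/13; sellers receive Ps = 528/13 − 5 = 463/13.
New quantity: Q = 462 − 9(528/13) = 1254/13.

Buyers pay 528/13, sellers receive 463/13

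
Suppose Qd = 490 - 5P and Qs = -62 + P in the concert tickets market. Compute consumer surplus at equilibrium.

Equilibrium: 490 - 5P = -62 + P gives P* = 92, Q* = 30.
Demand choke price (Qd = 0): P = 98.
CS = ½(98 − 92)(30) = 90.

Consumer surplus = 90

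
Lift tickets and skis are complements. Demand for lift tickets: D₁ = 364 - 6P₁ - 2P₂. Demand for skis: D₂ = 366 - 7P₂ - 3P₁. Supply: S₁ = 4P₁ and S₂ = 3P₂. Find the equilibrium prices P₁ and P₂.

Market 1: 364 - 6P₁ - 2P₂ = 4P₁ → 10P₁ + 2P₂ = 364.
Market 2: 10P₂ + 3P₁ = 366.
Eliminating P₂: 10×(1) − 2×(2) gives 94P₁ = 2908, so P₁ = 1454/47.
Back-substitute into (2): P₂ = (366 − 3×1454/47) / 10 = 1284/47.

P₁ = 1454/47, P₂ = 1284/47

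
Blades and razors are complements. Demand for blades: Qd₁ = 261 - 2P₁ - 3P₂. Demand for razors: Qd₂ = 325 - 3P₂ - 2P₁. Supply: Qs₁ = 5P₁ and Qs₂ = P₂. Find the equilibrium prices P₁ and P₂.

P₁ = 69/22, P₂ = 1753/22

Market 1: 261 - 2P₁ - 3P₂ = 5P₁ → 7P₁ + 3P₂ = 261.
Market 2: 4P₂ + 2P₁ = 325.
Eliminating P₂: 4×(1) − 3×(2) gives 22P₁ = 69, so P₁ = 69/22.
Back-substitute into (2): P₂ = (325 − 2×69/22) / 4 = 1753/22.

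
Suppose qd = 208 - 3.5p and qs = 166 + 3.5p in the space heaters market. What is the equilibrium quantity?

Set qd = qs: 208 - 3.5p = 166 + 3.5p.
42 = 7p, so p* = 6.
q* = 208 − 3.5(6) = 187.

q* = 187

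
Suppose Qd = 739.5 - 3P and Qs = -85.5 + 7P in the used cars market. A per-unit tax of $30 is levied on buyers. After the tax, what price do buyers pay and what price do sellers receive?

Pre-tax equilibrium: P* = 82.5, Q* = 492.
Tax on buyers shifts demand to Qd = 739.5 − 3(P + 30) = 649.5 - 3P.
649.5 - 3P = -85.5 + 7P gives seller price Ps = 73.5; buyers pay Pb = 73.5 + 30 = 103.5.
New quantity: Q = 739.5 − 3(103.5) = 429.

Buyers pay $103.5, sellers receive $73.5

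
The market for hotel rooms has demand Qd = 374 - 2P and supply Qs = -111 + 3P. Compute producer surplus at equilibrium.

Producer surplus = 5400

Equilibrium: 374 - 2P = -111 + 3P gives P* = 97, Q* = 180.
Supply starts at P = 37 (where Qs = 0).
PS = ½(97 − 37)(180) = 5400.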